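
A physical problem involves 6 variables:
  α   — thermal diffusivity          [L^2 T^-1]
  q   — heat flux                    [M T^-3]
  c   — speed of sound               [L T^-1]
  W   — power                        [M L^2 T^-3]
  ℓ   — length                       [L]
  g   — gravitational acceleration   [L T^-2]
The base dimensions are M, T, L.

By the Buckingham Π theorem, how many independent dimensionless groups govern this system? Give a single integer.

Exponent matrix [M,T,L] × [α,q,c,W,ℓ,g]:
  M: [ 0  1  0  1  0  0]
  T: [-1 -3 -1 -3  0 -2]
  L: [ 2  0  1  2  1  1]
Row reduction gives pivot columns α,q,c; rank = 3
n=6, r=3 ⇒ 3 dimensionless groups

3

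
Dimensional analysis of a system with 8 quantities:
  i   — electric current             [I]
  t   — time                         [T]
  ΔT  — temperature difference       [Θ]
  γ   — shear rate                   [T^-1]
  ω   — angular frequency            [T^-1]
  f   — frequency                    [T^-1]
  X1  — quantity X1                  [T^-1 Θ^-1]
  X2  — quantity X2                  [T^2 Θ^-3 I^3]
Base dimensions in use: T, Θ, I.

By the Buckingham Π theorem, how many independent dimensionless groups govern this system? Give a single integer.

5

Dimensional matrix (T×Θ×I by i×t×ΔT×γ×ω×f×X1×X2):
  T: [ 0  1  0 -1 -1 -1 -1  2]
  Θ: [ 0  0  1  0  0  0 -1 -3]
  I: [ 1  0  0  0  0  0  0  3]
Echelon form has 3 nonzero rows (pivots: i,t,ΔT)
8 vars − rank 3 = 5 Π groups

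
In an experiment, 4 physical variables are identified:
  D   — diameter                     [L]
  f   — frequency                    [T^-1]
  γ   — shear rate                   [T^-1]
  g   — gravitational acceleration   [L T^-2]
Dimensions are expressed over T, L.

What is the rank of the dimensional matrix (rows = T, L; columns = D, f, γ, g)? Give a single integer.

Dimensional matrix (T×L by D×f×γ×g):
  T: [ 0 -1 -1 -2]
  L: [ 1  0  0  1]
RREF → pivots at {D,f} ⇒ r = 2

2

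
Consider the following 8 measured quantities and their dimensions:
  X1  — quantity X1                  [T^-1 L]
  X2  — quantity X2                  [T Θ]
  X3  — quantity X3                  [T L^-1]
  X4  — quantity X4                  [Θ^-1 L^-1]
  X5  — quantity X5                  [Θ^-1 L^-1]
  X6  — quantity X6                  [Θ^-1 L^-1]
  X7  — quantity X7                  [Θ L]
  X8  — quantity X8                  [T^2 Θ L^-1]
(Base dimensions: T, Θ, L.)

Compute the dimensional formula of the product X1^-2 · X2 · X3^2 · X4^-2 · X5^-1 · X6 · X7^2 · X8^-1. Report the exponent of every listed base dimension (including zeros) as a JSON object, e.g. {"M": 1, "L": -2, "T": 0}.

{"T": 3, "Θ": 4, "L": 1}

Dimensional matrix (T×Θ×L by X1×X2×X3×X4×X5×X6×X7×X8):
  T: [-1  1  1  0  0  0  0  2]
  Θ: [ 0  1  0 -1 -1 -1  1  1]
  L: [ 1  0 -1 -1 -1 -1  1 -1]
  [T]: (-2)·-1+(1)·1+(2)·1+(-2)·0+(-1)·0+(1)·0+(2)·0+(-1)·2 = 3
  [Θ]: (-2)·0+(1)·1+(2)·0+(-2)·-1+(-1)·-1+(1)·-1+(2)·1+(-1)·1 = 4
  [L]: (-2)·1+(1)·0+(2)·-1+(-2)·-1+(-1)·-1+(1)·-1+(2)·1+(-1)·-1 = 1
⇒ T^3 Θ^4 L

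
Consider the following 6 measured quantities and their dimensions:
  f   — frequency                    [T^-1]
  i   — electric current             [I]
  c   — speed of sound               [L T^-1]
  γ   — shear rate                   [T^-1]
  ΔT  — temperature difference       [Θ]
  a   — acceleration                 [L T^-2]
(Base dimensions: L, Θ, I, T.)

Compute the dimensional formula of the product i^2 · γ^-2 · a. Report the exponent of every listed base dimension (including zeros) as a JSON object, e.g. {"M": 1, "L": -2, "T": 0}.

Write exponents as rows L,Θ,I,T / cols f,i,c,γ,ΔT,a:
  L: [ 0  0  1  0  0  1]
  Θ: [ 0  0  0  0  1  0]
  I: [ 0  1  0  0  0  0]
  T: [-1  0 -1 -1  0 -2]
  [L]: (2)·0+(-2)·0+(1)·1 = 1
  [Θ]: (2)·0+(-2)·0+(1)·0 = 0
  [I]: (2)·1+(-2)·0+(1)·0 = 2
  [T]: (2)·0+(-2)·-1+(1)·-2 = 0
⇒ L I^2

{"L": 1, "Θ": 0, "I": 2, "T": 0}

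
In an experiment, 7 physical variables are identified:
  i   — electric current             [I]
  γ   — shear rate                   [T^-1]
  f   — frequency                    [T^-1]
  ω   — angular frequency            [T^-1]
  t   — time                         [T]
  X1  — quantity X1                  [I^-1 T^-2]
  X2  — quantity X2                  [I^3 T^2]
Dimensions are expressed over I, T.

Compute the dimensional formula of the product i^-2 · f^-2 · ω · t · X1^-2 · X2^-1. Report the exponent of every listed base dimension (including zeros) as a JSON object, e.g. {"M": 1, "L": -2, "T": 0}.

{"I": -3, "T": 4}

Dimensional matrix (I×T by i×γ×f×ω×t×X1×X2):
  I: [ 1  0  0  0  0 -1  3]
  T: [ 0 -1 -1 -1  1 -2  2]
  [I]: (-2)·1+(-2)·0+(1)·0+(1)·0+(-2)·-1+(-1)·3 = -3
  [T]: (-2)·0+(-2)·-1+(1)·-1+(1)·1+(-2)·-2+(-1)·2 = 4
⇒ I^-3 T^4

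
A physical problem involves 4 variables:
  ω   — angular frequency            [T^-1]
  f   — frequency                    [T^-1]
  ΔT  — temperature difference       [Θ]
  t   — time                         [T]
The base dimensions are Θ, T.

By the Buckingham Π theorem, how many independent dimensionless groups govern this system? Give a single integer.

Dimensional matrix (Θ×T by ω×f×ΔT×t):
  Θ: [ 0  0  1  0]
  T: [-1 -1  0  1]
Row reduction gives pivot columns ω,ΔT; rank = 2
4 vars − rank 2 = 2 Π groups

2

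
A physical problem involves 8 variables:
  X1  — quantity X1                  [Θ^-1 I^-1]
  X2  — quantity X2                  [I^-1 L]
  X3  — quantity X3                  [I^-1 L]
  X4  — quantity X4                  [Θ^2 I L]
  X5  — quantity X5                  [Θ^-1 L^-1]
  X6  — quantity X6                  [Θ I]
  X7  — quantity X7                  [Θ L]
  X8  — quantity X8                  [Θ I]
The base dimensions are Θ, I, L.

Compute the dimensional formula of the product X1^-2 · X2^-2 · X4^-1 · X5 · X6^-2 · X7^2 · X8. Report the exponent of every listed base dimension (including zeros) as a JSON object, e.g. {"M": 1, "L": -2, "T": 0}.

Exponent matrix [Θ,I,L] × [X1,X2,X3,X4,X5,X6,X7,X8]:
  Θ: [-1  0  0  2 -1  1  1  1]
  I: [-1 -1 -1  1  0  1  0  1]
  L: [ 0  1  1  1 -1  0  1  0]
  [Θ]: (-2)·-1+(-2)·0+(-1)·2+(1)·-1+(-2)·1+(2)·1+(1)·1 = 0
  [I]: (-2)·-1+(-2)·-1+(-1)·1+(1)·0+(-2)·1+(2)·0+(1)·1 = 2
  [L]: (-2)·0+(-2)·1+(-1)·1+(1)·-1+(-2)·0+(2)·1+(1)·0 = -2
⇒ I^2 L^-2

{"Θ": 0, "I": 2, "L": -2}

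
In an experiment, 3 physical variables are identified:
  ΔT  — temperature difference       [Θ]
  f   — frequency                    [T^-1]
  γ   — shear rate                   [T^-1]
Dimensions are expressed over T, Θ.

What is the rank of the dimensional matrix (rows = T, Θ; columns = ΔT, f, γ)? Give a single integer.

2

Dimensional matrix (T×Θ by ΔT×f×γ):
  T: [ 0 -1 -1]
  Θ: [ 1  0  0]
Row reduction gives pivot columns ΔT,f; rank = 2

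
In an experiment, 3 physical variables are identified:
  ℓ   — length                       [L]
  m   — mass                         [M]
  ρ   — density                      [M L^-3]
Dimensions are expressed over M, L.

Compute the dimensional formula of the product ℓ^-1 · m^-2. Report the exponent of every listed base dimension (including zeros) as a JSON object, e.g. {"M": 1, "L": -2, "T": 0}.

{"M": -2, "L": -1}

Write exponents as rows M,L / cols ℓ,m,ρ:
  M: [ 0  1  1]
  L: [ 1  0 -3]
  [M]: (-1)·0+(-2)·1 = -2
  [L]: (-1)·1+(-2)·0 = -1
⇒ M^-2 L^-1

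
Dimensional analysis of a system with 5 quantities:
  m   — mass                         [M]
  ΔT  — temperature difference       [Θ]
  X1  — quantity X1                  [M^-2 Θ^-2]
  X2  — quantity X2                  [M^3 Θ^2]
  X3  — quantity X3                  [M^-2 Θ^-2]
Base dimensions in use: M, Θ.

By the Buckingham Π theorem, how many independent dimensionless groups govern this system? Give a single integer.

3

Dimensional matrix (M×Θ by m×ΔT×X1×X2×X3):
  M: [ 1  0 -2  3 -2]
  Θ: [ 0  1 -2  2 -2]
Row reduction gives pivot columns m,ΔT; rank = 2
Π count = n − r = 5 − 2 = 3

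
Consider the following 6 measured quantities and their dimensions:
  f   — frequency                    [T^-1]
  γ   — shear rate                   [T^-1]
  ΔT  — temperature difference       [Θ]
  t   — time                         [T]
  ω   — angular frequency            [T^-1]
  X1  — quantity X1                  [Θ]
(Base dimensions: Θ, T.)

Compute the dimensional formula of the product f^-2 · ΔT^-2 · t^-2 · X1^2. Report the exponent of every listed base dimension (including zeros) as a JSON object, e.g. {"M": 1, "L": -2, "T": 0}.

{"Θ": 0, "T": 0}

Write exponents as rows Θ,T / cols f,γ,ΔT,t,ω,X1:
  Θ: [ 0  0  1  0  0  1]
  T: [-1 -1  0  1 -1  0]
  [Θ]: (-2)·0+(-2)·1+(-2)·0+(2)·1 = 0
  [T]: (-2)·-1+(-2)·0+(-2)·1+(2)·0 = 0
⇒ 1 (dimensionless)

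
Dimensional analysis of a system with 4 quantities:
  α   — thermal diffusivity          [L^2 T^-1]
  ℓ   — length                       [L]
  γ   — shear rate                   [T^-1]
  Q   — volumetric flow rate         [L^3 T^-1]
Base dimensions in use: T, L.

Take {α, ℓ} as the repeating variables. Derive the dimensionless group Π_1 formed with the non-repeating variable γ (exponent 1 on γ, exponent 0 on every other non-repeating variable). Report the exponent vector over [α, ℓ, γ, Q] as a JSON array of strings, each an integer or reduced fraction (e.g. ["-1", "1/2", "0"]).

["-1", "2", "1", "0"]

Dimensional matrix (T×L by α×ℓ×γ×Q):
  T: [-1  0 -1 -1]
  L: [ 2  1  0  3]
RREF → pivots at {α,ℓ} ⇒ r = 2
Pivot set = {α,ℓ}, free = {γ,Q}
RREF:
  r0: [   1    0    1    1]
  r1: [   0    1   -2    1]
Fix exponent of γ at 1, Q at 0; solve each RREF row for its pivot's exponent:
  r0: exp(α) + (1)·1 = 0 ⇒ exp(α) = -1
  r1: exp(ℓ) + (-2)·1 = 0 ⇒ exp(ℓ) = 2
Π_1 = α^-1 · ℓ^2 · γ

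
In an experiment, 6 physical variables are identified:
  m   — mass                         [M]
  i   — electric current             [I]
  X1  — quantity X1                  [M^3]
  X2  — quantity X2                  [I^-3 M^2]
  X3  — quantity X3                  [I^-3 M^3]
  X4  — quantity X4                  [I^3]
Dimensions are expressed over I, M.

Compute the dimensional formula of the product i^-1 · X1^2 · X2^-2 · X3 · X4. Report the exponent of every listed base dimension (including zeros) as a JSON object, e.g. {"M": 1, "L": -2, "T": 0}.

{"I": 5, "M": 5}

Dimensional matrix (I×M by m×i×X1×X2×X3×X4):
  I: [ 0  1  0 -3 -3  3]
  M: [ 1  0  3  2  3  0]
  [I]: (-1)·1+(2)·0+(-2)·-3+(1)·-3+(1)·3 = 5
  [M]: (-1)·0+(2)·3+(-2)·2+(1)·3+(1)·0 = 5
⇒ I^5 M^5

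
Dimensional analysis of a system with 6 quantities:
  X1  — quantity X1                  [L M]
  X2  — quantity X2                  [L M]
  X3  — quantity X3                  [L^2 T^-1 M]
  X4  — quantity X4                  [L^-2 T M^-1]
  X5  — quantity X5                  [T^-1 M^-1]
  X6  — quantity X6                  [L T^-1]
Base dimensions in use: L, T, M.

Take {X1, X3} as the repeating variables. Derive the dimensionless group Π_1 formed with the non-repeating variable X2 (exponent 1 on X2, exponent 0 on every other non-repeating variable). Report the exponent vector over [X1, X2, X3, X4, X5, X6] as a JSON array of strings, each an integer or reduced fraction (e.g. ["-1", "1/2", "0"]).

["-1", "1", "0", "0", "0", "0"]

Dimensional matrix (L×T×M by X1×X2×X3×X4×X5×X6):
  L: [ 1  1  2 -2  0  1]
  T: [ 0  0 -1  1 -1 -1]
  M: [ 1  1  1 -1 -1  0]
Row reduction gives pivot columns X1,X3; rank = 2
Repeat: X1,X3; free: X2,X4,X5,X6
RREF:
  r0: [   1    1    0    0   -2   -1]
  r1: [   0    0    1   -1    1    1]
  r2: [   0    0    0    0    0    0]
Fix exponent of X2 at 1, X4 at 0, X5 at 0, X6 at 0; solve each RREF row for its pivot's exponent:
  r0: exp(X1) + (1)·1 = 0 ⇒ exp(X1) = -1
  r1: exp(X3) + (0)·1 = 0 ⇒ exp(X3) = 0
Π_1 = X1^-1 · X2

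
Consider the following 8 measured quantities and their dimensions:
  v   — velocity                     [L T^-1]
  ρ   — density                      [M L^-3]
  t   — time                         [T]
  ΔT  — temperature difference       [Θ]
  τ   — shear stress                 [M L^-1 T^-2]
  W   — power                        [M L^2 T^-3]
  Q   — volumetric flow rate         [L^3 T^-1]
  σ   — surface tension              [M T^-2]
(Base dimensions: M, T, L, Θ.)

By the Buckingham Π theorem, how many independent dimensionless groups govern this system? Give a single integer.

Dimensional matrix (M×T×L×Θ by v×ρ×t×ΔT×τ×W×Q×σ):
  M: [ 0  1  0  0  1  1  0  1]
  T: [-1  0  1  0 -2 -3 -1 -2]
  L: [ 1 -3  0  0 -1  2  3  0]
  Θ: [ 0  0  0  1  0  0  0  0]
Echelon form has 4 nonzero rows (pivots: v,ρ,t,ΔT)
n=8, r=4 ⇒ 4 dimensionless groups

4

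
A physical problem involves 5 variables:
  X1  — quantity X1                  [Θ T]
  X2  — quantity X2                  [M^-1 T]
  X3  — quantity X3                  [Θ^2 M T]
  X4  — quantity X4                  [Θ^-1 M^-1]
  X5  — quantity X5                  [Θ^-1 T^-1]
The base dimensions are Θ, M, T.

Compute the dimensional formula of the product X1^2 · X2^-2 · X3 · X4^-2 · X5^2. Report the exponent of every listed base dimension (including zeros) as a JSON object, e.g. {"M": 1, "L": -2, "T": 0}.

{"Θ": 4, "M": 5, "T": -1}

Write exponents as rows Θ,M,T / cols X1,X2,X3,X4,X5:
  Θ: [ 1  0  2 -1 -1]
  M: [ 0 -1  1 -1  0]
  T: [ 1  1  1  0 -1]
  [Θ]: (2)·1+(-2)·0+(1)·2+(-2)·-1+(2)·-1 = 4
  [M]: (2)·0+(-2)·-1+(1)·1+(-2)·-1+(2)·0 = 5
  [T]: (2)·1+(-2)·1+(1)·1+(-2)·0+(2)·-1 = -1
⇒ Θ^4 M^5 T^-1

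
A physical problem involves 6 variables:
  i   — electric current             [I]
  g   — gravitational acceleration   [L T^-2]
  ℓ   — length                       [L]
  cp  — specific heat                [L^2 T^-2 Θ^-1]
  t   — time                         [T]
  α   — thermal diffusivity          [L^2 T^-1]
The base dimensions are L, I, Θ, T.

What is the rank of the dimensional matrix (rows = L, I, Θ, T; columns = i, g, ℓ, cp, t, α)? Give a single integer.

Write exponents as rows L,I,Θ,T / cols i,g,ℓ,cp,t,α:
  L: [ 0  1  1  2  0  2]
  I: [ 1  0  0  0  0  0]
  Θ: [ 0  0  0 -1  0  0]
  T: [ 0 -2  0 -2  1 -1]
RREF → pivots at {i,g,ℓ,cp} ⇒ r = 4

4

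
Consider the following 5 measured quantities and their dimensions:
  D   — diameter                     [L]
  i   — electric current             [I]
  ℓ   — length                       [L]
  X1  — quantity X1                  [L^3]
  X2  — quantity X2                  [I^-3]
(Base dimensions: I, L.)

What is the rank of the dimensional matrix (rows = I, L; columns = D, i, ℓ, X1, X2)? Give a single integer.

Write exponents as rows I,L / cols D,i,ℓ,X1,X2:
  I: [ 0  1  0  0 -3]
  L: [ 1  0  1  3  0]
Row reduction gives pivot columns D,i; rank = 2

2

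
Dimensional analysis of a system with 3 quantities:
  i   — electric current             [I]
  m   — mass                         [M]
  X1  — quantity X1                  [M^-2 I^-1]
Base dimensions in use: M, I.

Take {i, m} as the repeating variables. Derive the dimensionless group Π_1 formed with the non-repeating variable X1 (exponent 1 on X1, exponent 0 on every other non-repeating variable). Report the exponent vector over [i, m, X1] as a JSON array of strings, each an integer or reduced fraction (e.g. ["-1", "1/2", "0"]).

["1", "2", "1"]

Dimensional matrix (M×I by i×m×X1):
  M: [ 0  1 -2]
  I: [ 1  0 -1]
RREF → pivots at {i,m} ⇒ r = 2
Pivot set = {i,m}, free = {X1}
RREF:
  r0: [   1    0   -1]
  r1: [   0    1   -2]
Fix exponent of X1 at 1; solve each RREF row for its pivot's exponent:
  r0: exp(i) + (-1)·1 = 0 ⇒ exp(i) = 1
  r1: exp(m) + (-2)·1 = 0 ⇒ exp(m) = 2
Π_1 = i · m^2 · X1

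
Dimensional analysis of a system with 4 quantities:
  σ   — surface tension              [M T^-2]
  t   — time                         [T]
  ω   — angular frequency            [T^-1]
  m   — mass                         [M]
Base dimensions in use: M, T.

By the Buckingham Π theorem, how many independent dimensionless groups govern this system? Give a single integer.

2

Write exponents as rows M,T / cols σ,t,ω,m:
  M: [ 1  0  0  1]
  T: [-2  1 -1  0]
RREF → pivots at {σ,t} ⇒ r = 2
n=4, r=2 ⇒ 2 dimensionless groups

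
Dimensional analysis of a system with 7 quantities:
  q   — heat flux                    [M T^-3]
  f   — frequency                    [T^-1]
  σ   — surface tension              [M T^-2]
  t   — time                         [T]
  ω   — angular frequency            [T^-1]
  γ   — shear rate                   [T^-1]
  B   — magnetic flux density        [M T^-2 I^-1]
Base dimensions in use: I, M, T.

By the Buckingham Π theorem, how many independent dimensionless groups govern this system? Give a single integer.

Write exponents as rows I,M,T / cols q,f,σ,t,ω,γ,B:
  I: [ 0  0  0  0  0  0 -1]
  M: [ 1  0  1  0  0  0  1]
  T: [-3 -1 -2  1 -1 -1 -2]
Echelon form has 3 nonzero rows (pivots: q,f,B)
n=7, r=3 ⇒ 4 dimensionless groups

4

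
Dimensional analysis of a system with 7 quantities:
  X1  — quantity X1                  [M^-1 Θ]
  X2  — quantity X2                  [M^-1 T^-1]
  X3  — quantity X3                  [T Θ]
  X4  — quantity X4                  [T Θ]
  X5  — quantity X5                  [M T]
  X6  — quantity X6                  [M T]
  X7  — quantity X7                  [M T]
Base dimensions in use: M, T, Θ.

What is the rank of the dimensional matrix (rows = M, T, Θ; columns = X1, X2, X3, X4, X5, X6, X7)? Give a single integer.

2

Write exponents as rows M,T,Θ / cols X1,X2,X3,X4,X5,X6,X7:
  M: [-1 -1  0  0  1  1  1]
  T: [ 0 -1  1  1  1  1  1]
  Θ: [ 1  0  1  1  0  0  0]
Echelon form has 2 nonzero rows (pivots: X1,X2)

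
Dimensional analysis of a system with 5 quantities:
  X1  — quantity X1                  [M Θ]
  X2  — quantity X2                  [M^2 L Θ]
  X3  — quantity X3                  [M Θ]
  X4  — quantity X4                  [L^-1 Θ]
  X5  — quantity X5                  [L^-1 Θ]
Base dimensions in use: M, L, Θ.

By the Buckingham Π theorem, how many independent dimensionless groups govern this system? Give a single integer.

3

Dimensional matrix (M×L×Θ by X1×X2×X3×X4×X5):
  M: [ 1  2  1  0  0]
  L: [ 0  1  0 -1 -1]
  Θ: [ 1  1  1  1  1]
Echelon form has 2 nonzero rows (pivots: X1,X2)
n=5, r=2 ⇒ 3 dimensionless groups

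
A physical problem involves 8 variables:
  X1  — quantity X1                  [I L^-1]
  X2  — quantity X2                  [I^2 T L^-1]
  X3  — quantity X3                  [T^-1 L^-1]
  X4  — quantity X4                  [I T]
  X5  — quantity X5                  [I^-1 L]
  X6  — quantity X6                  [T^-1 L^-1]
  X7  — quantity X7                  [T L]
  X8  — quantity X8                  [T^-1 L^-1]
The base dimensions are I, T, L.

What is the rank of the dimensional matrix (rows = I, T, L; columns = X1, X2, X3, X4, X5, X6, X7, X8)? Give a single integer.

Write exponents as rows I,T,L / cols X1,X2,X3,X4,X5,X6,X7,X8:
  I: [ 1  2  0  1 -1  0  0  0]
  T: [ 0  1 -1  1  0 -1  1 -1]
  L: [-1 -1 -1  0  1 -1  1 -1]
Row reduction gives pivot columns X1,X2; rank = 2

2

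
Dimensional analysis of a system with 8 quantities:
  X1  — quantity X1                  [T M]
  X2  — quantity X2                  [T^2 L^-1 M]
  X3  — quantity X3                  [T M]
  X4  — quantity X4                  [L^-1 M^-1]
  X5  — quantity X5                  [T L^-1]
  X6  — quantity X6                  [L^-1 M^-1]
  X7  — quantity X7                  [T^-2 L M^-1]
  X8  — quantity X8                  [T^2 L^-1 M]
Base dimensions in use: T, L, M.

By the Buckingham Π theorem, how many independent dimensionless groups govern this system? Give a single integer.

6

Dimensional matrix (T×L×M by X1×X2×X3×X4×X5×X6×X7×X8):
  T: [ 1  2  1  0  1  0 -2  2]
  L: [ 0 -1  0 -1 -1 -1  1 -1]
  M: [ 1  1  1 -1  0 -1 -1  1]
Echelon form has 2 nonzero rows (pivots: X1,X2)
n=8, r=2 ⇒ 6 dimensionless groups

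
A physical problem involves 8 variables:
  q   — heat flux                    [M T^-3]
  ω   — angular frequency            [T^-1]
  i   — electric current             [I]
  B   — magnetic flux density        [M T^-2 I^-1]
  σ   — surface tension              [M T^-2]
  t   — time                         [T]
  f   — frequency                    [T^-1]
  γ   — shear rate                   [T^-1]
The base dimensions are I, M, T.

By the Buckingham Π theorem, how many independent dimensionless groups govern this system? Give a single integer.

Dimensional matrix (I×M×T by q×ω×i×B×σ×t×f×γ):
  I: [ 0  0  1 -1  0  0  0  0]
  M: [ 1  0  0  1  1  0  0  0]
  T: [-3 -1  0 -2 -2  1 -1 -1]
RREF → pivots at {q,ω,i} ⇒ r = 3
Π count = n − r = 8 − 3 = 5

5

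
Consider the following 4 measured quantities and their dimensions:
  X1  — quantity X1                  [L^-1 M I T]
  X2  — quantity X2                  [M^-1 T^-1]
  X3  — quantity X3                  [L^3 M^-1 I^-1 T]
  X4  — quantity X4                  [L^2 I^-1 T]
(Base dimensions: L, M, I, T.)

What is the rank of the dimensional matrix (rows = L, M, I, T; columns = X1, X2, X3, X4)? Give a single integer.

3

Write exponents as rows L,M,I,T / cols X1,X2,X3,X4:
  L: [-1  0  3  2]
  M: [ 1 -1 -1  0]
  I: [ 1  0 -1 -1]
  T: [ 1 -1  1  1]
RREF → pivots at {X1,X2,X3} ⇒ r = 3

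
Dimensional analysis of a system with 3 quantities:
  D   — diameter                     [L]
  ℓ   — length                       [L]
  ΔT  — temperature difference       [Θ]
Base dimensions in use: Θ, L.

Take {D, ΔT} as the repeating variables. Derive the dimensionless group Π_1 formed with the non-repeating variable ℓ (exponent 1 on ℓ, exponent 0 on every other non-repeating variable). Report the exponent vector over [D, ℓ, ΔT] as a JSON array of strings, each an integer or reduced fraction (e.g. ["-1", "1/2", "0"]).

Exponent matrix [Θ,L] × [D,ℓ,ΔT]:
  Θ: [ 0  0  1]
  L: [ 1  1  0]
Echelon form has 2 nonzero rows (pivots: D,ΔT)
Repeat: D,ΔT; free: ℓ
RREF:
  r0: [   1    1    0]
  r1: [   0    0    1]
Fix exponent of ℓ at 1; solve each RREF row for its pivot's exponent:
  r0: exp(D) + (1)·1 = 0 ⇒ exp(D) = -1
  r1: exp(ΔT) + (0)·1 = 0 ⇒ exp(ΔT) = 0
Π_1 = D^-1 · ℓ

["-1", "1", "0"]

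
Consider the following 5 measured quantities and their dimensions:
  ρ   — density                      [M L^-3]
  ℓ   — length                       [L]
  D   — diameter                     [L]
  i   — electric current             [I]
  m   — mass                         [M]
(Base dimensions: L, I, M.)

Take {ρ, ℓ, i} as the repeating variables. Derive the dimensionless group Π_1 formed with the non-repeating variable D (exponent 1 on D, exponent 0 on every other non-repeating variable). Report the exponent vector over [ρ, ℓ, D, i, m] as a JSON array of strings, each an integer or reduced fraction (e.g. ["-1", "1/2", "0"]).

["0", "-1", "1", "0", "0"]

Exponent matrix [L,I,M] × [ρ,ℓ,D,i,m]:
  L: [-3  1  1  0  0]
  I: [ 0  0  0  1  0]
  M: [ 1  0  0  0  1]
RREF → pivots at {ρ,ℓ,i} ⇒ r = 3
Repeat: ρ,ℓ,i; free: D,m
RREF:
  r0: [   1    0    0    0    1]
  r1: [   0    1    1    0    3]
  r2: [   0    0    0    1    0]
Fix exponent of D at 1, m at 0; solve each RREF row for its pivot's exponent:
  r0: exp(ρ) + (0)·1 = 0 ⇒ exp(ρ) = 0
  r1: exp(ℓ) + (1)·1 = 0 ⇒ exp(ℓ) = -1
  r2: exp(i) + (0)·1 = 0 ⇒ exp(i) = 0
Π_1 = ℓ^-1 · D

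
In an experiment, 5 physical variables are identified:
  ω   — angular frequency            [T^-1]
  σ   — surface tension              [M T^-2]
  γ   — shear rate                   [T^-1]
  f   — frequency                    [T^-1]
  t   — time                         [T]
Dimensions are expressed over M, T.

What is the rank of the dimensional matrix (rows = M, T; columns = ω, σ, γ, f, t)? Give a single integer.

Dimensional matrix (M×T by ω×σ×γ×f×t):
  M: [ 0  1  0  0  0]
  T: [-1 -2 -1 -1  1]
Row reduction gives pivot columns ω,σ; rank = 2

2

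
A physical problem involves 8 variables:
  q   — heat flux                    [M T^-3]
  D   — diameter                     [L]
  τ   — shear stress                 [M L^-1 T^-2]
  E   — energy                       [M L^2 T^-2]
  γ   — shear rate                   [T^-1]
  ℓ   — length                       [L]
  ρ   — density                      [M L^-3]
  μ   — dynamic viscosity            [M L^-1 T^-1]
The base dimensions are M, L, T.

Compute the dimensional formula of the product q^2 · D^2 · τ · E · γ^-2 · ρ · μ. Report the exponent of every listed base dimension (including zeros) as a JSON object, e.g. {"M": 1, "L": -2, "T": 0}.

{"M": 6, "L": -1, "T": -9}

Dimensional matrix (M×L×T by q×D×τ×E×γ×ℓ×ρ×μ):
  M: [ 1  0  1  1  0  0  1  1]
  L: [ 0  1 -1  2  0  1 -3 -1]
  T: [-3  0 -2 -2 -1  0  0 -1]
  [M]: (2)·1+(2)·0+(1)·1+(1)·1+(-2)·0+(1)·1+(1)·1 = 6
  [L]: (2)·0+(2)·1+(1)·-1+(1)·2+(-2)·0+(1)·-3+(1)·-1 = -1
  [T]: (2)·-3+(2)·0+(1)·-2+(1)·-2+(-2)·-1+(1)·0+(1)·-1 = -9
⇒ M^6 L^-1 T^-9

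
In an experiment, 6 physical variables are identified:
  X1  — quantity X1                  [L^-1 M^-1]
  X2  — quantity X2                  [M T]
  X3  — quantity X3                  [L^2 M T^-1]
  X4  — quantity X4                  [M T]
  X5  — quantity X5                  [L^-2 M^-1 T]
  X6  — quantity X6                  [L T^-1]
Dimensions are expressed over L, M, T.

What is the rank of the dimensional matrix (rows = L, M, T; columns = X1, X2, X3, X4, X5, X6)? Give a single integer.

2

Write exponents as rows L,M,T / cols X1,X2,X3,X4,X5,X6:
  L: [-1  0  2  0 -2  1]
  M: [-1  1  1  1 -1  0]
  T: [ 0  1 -1  1  1 -1]
RREF → pivots at {X1,X2} ⇒ r = 2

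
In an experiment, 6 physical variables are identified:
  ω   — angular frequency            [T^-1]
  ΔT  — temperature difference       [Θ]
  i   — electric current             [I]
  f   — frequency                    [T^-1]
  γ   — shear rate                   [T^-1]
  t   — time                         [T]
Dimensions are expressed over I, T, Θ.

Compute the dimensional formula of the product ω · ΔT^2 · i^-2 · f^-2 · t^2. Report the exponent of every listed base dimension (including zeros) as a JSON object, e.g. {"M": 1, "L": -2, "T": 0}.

Dimensional matrix (I×T×Θ by ω×ΔT×i×f×γ×t):
  I: [ 0  0  1  0  0  0]
  T: [-1  0  0 -1 -1  1]
  Θ: [ 0  1  0  0  0  0]
  [I]: (1)·0+(2)·0+(-2)·1+(-2)·0+(2)·0 = -2
  [T]: (1)·-1+(2)·0+(-2)·0+(-2)·-1+(2)·1 = 3
  [Θ]: (1)·0+(2)·1+(-2)·0+(-2)·0+(2)·0 = 2
⇒ I^-2 T^3 Θ^2

{"I": -2, "T": 3, "Θ": 2}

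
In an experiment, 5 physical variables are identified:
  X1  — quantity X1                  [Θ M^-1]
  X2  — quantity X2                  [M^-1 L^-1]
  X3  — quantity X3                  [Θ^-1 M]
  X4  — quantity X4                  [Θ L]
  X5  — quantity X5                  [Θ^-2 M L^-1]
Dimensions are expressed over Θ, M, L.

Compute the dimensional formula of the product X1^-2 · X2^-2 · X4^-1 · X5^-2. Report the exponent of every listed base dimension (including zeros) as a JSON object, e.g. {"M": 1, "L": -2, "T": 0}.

{"Θ": 1, "M": 2, "L": 3}

Exponent matrix [Θ,M,L] × [X1,X2,X3,X4,X5]:
  Θ: [ 1  0 -1  1 -2]
  M: [-1 -1  1  0  1]
  L: [ 0 -1  0  1 -1]
  [Θ]: (-2)·1+(-2)·0+(-1)·1+(-2)·-2 = 1
  [M]: (-2)·-1+(-2)·-1+(-1)·0+(-2)·1 = 2
  [L]: (-2)·0+(-2)·-1+(-1)·1+(-2)·-1 = 3
⇒ Θ M^2 L^3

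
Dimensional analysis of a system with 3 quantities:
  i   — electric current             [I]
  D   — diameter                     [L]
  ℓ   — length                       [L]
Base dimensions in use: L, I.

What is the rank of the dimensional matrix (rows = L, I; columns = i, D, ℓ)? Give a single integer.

2

Write exponents as rows L,I / cols i,D,ℓ:
  L: [ 0  1  1]
  I: [ 1  0  0]
RREF → pivots at {i,D} ⇒ r = 2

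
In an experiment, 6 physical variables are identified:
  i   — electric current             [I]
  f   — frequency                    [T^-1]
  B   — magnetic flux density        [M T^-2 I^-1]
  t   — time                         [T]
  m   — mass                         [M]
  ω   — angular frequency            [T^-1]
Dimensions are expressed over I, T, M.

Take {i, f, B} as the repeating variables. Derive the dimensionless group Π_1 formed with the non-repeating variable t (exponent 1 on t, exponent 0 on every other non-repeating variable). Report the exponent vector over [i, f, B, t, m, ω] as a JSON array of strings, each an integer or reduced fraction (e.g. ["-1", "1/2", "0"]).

["0", "1", "0", "1", "0", "0"]

Exponent matrix [I,T,M] × [i,f,B,t,m,ω]:
  I: [ 1  0 -1  0  0  0]
  T: [ 0 -1 -2  1  0 -1]
  M: [ 0  0  1  0  1  0]
RREF → pivots at {i,f,B} ⇒ r = 3
Pivot set = {i,f,B}, free = {t,m,ω}
RREF:
  r0: [   1    0    0    0    1    0]
  r1: [   0    1    0   -1   -2    1]
  r2: [   0    0    1    0    1    0]
Fix exponent of t at 1, m at 0, ω at 0; solve each RREF row for its pivot's exponent:
  r0: exp(i) + (0)·1 = 0 ⇒ exp(i) = 0
  r1: exp(f) + (-1)·1 = 0 ⇒ exp(f) = 1
  r2: exp(B) + (0)·1 = 0 ⇒ exp(B) = 0
Π_1 = f · t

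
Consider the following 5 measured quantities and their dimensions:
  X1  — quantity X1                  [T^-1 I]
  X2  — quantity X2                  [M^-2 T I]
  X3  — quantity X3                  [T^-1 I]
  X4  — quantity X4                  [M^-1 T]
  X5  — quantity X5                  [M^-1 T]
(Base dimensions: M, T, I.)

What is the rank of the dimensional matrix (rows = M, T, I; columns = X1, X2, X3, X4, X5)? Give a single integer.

Dimensional matrix (M×T×I by X1×X2×X3×X4×X5):
  M: [ 0 -2  0 -1 -1]
  T: [-1  1 -1  1  1]
  I: [ 1  1  1  0  0]
Row reduction gives pivot columns X1,X2; rank = 2

2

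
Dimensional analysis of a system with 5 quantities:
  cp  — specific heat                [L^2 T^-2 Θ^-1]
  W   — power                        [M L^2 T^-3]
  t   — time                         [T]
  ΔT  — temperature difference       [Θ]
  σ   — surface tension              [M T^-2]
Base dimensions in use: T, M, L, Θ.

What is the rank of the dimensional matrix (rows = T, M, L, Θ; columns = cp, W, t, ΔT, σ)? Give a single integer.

Dimensional matrix (T×M×L×Θ by cp×W×t×ΔT×σ):
  T: [-2 -3  1  0 -2]
  M: [ 0  1  0  0  1]
  L: [ 2  2  0  0  0]
  Θ: [-1  0  0  1  0]
Row reduction gives pivot columns cp,W,t,ΔT; rank = 4

4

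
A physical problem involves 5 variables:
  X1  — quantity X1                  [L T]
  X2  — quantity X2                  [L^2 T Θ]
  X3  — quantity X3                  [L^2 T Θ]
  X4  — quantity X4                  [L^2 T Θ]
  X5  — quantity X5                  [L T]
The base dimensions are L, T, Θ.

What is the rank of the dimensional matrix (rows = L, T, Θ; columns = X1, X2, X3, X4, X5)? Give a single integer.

Exponent matrix [L,T,Θ] × [X1,X2,X3,X4,X5]:
  L: [ 1  2  2  2  1]
  T: [ 1  1  1  1  1]
  Θ: [ 0  1  1  1  0]
Row reduction gives pivot columns X1,X2; rank = 2

2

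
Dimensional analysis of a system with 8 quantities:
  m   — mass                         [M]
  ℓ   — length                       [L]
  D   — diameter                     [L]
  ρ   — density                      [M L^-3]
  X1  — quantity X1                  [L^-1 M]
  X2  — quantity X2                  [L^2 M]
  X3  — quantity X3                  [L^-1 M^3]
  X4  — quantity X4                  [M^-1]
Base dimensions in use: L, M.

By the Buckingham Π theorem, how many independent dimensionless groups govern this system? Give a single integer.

6

Dimensional matrix (L×M by m×ℓ×D×ρ×X1×X2×X3×X4):
  L: [ 0  1  1 -3 -1  2 -1  0]
  M: [ 1  0  0  1  1  1  3 -1]
Echelon form has 2 nonzero rows (pivots: m,ℓ)
Π count = n − r = 8 − 2 = 6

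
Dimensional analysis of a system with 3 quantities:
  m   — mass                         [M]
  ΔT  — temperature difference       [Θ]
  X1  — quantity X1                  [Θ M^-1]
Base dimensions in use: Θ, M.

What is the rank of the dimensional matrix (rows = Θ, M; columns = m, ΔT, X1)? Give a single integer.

2

Exponent matrix [Θ,M] × [m,ΔT,X1]:
  Θ: [ 0  1  1]
  M: [ 1  0 -1]
Echelon form has 2 nonzero rows (pivots: m,ΔT)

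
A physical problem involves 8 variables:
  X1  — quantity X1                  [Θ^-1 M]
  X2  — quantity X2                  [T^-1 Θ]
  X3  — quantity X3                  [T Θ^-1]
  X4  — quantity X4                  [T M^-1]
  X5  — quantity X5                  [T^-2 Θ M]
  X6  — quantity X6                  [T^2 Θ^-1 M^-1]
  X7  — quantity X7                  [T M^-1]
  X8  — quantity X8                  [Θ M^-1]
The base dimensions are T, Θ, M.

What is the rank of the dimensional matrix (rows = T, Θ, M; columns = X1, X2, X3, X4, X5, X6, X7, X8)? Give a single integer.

2

Write exponents as rows T,Θ,M / cols X1,X2,X3,X4,X5,X6,X7,X8:
  T: [ 0 -1  1  1 -2  2  1  0]
  Θ: [-1  1 -1  0  1 -1  0  1]
  M: [ 1  0  0 -1  1 -1 -1 -1]
RREF → pivots at {X1,X2} ⇒ r = 2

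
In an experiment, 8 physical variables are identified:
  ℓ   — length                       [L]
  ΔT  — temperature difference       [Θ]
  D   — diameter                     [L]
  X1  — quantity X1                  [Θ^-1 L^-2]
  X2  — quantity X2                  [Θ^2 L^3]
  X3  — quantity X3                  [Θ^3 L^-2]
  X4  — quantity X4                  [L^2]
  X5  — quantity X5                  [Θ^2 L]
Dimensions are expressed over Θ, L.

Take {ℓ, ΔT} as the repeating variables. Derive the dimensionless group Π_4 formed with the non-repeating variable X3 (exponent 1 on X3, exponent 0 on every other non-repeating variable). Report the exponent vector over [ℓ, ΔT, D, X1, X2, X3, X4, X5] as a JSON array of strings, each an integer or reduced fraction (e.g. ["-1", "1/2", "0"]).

Exponent matrix [Θ,L] × [ℓ,ΔT,D,X1,X2,X3,X4,X5]:
  Θ: [ 0  1  0 -1  2  3  0  2]
  L: [ 1  0  1 -2  3 -2  2  1]
Row reduction gives pivot columns ℓ,ΔT; rank = 2
Pivot set = {ℓ,ΔT}, free = {D,X1,X2,X3,X4,X5}
RREF:
  r0: [   1    0    1   -2    3   -2    2    1]
  r1: [   0    1    0   -1    2    3    0    2]
Fix exponent of X3 at 1, D at 0, X1 at 0, X2 at 0, X4 at 0, X5 at 0; solve each RREF row for its pivot's exponent:
  r0: exp(ℓ) + (-2)·1 = 0 ⇒ exp(ℓ) = 2
  r1: exp(ΔT) + (3)·1 = 0 ⇒ exp(ΔT) = -3
Π_4 = ℓ^2 · ΔT^-3 · X3

["2", "-3", "0", "0", "0", "1", "0", "0"]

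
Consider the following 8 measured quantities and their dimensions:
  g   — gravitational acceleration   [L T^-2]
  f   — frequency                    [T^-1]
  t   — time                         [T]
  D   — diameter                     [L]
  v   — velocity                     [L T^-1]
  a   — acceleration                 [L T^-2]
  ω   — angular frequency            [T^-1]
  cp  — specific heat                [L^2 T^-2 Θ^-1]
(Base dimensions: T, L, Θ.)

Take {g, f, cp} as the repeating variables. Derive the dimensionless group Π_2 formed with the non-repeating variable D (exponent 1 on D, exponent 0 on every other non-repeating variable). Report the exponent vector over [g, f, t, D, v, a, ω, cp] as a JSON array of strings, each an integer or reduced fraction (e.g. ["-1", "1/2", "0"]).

["-1", "2", "0", "1", "0", "0", "0", "0"]

Dimensional matrix (T×L×Θ by g×f×t×D×v×a×ω×cp):
  T: [-2 -1  1  0 -1 -2 -1 -2]
  L: [ 1  0  0  1  1  1  0  2]
  Θ: [ 0  0  0  0  0  0  0 -1]
Row reduction gives pivot columns g,f,cp; rank = 3
Pivot set = {g,f,cp}, free = {t,D,v,a,ω}
RREF:
  r0: [   1    0    0    1    1    1    0    0]
  r1: [   0    1   -1   -2   -1    0    1    0]
  r2: [   0    0    0    0    0    0    0    1]
Fix exponent of D at 1, t at 0, v at 0, a at 0, ω at 0; solve each RREF row for its pivot's exponent:
  r0: exp(g) + (1)·1 = 0 ⇒ exp(g) = -1
  r1: exp(f) + (-2)·1 = 0 ⇒ exp(f) = 2
  r2: exp(cp) + (0)·1 = 0 ⇒ exp(cp) = 0
Π_2 = g^-1 · f^2 · D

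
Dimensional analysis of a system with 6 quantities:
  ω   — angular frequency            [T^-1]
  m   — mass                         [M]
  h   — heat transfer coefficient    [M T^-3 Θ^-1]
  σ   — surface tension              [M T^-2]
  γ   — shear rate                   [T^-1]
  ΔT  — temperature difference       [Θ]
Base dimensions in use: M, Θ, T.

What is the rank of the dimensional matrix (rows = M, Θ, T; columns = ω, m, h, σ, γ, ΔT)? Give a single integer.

3

Dimensional matrix (M×Θ×T by ω×m×h×σ×γ×ΔT):
  M: [ 0  1  1  1  0  0]
  Θ: [ 0  0 -1  0  0  1]
  T: [-1  0 -3 -2 -1  0]
Echelon form has 3 nonzero rows (pivots: ω,m,h)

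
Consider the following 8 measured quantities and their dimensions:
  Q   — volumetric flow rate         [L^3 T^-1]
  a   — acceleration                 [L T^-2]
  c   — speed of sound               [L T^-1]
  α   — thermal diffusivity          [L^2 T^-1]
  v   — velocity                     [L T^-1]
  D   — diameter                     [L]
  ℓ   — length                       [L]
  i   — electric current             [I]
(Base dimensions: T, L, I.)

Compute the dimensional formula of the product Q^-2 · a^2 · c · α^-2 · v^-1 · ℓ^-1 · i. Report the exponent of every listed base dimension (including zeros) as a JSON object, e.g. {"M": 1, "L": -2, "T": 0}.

{"T": 0, "L": -9, "I": 1}

Dimensional matrix (T×L×I by Q×a×c×α×v×D×ℓ×i):
  T: [-1 -2 -1 -1 -1  0  0  0]
  L: [ 3  1  1  2  1  1  1  0]
  I: [ 0  0  0  0  0  0  0  1]
  [T]: (-2)·-1+(2)·-2+(1)·-1+(-2)·-1+(-1)·-1+(-1)·0+(1)·0 = 0
  [L]: (-2)·3+(2)·1+(1)·1+(-2)·2+(-1)·1+(-1)·1+(1)·0 = -9
  [I]: (-2)·0+(2)·0+(1)·0+(-2)·0+(-1)·0+(-1)·0+(1)·1 = 1
⇒ L^-9 I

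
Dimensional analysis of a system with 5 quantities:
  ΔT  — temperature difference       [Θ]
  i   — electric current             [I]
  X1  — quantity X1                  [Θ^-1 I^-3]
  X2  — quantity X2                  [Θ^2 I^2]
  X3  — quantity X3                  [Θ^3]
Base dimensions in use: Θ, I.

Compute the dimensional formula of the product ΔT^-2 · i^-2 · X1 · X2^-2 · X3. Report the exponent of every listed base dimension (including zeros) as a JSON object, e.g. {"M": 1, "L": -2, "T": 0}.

Dimensional matrix (Θ×I by ΔT×i×X1×X2×X3):
  Θ: [ 1  0 -1  2  3]
  I: [ 0  1 -3  2  0]
  [Θ]: (-2)·1+(-2)·0+(1)·-1+(-2)·2+(1)·3 = -4
  [I]: (-2)·0+(-2)·1+(1)·-3+(-2)·2+(1)·0 = -9
⇒ Θ^-4 I^-9

{"Θ": -4, "I": -9}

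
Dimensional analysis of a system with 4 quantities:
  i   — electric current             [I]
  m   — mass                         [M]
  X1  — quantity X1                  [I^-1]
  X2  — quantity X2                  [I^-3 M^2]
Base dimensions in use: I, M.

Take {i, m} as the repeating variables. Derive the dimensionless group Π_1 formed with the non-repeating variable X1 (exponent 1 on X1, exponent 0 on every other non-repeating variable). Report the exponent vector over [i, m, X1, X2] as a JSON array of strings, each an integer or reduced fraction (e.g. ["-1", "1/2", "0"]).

Dimensional matrix (I×M by i×m×X1×X2):
  I: [ 1  0 -1 -3]
  M: [ 0  1  0  2]
Row reduction gives pivot columns i,m; rank = 2
Pivot set = {i,m}, free = {X1,X2}
RREF:
  r0: [   1    0   -1   -3]
  r1: [   0    1    0    2]
Fix exponent of X1 at 1, X2 at 0; solve each RREF row for its pivot's exponent:
  r0: exp(i) + (-1)·1 = 0 ⇒ exp(i) = 1
  r1: exp(m) + (0)·1 = 0 ⇒ exp(m) = 0
Π_1 = i · X1

["1", "0", "1", "0"]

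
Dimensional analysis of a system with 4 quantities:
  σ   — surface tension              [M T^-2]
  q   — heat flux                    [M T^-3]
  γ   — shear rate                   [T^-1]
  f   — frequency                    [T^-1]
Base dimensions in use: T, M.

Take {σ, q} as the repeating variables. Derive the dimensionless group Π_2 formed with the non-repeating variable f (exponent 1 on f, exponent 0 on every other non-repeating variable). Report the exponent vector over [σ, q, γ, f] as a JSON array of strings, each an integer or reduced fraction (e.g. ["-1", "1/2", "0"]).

Exponent matrix [T,M] × [σ,q,γ,f]:
  T: [-2 -3 -1 -1]
  M: [ 1  1  0  0]
RREF → pivots at {σ,q} ⇒ r = 2
Repeat: σ,q; free: γ,f
RREF:
  r0: [   1    0   -1   -1]
  r1: [   0    1    1    1]
Fix exponent of f at 1, γ at 0; solve each RREF row for its pivot's exponent:
  r0: exp(σ) + (-1)·1 = 0 ⇒ exp(σ) = 1
  r1: exp(q) + (1)·1 = 0 ⇒ exp(q) = -1
Π_2 = σ · q^-1 · f

["1", "-1", "0", "1"]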